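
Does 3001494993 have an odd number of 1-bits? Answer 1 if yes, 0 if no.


0b10110010111001110010110111010001 has 18 ones => parity 0

0


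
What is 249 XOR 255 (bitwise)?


0b11111001 ^ 0b11111111 = 0b110 = 6

6


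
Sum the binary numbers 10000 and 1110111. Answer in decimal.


10000 + 1110111 = 10000111 = 135

135


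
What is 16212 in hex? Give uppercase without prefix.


16212 = 3F54 hex

3F54


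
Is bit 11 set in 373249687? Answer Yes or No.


0b10110001111110101011010010111, bit 11 = 0. No

No


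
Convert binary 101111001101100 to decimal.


101111001101100 in decimal = 24172

24172


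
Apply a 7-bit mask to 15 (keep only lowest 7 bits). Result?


15 & 127 = 15

15


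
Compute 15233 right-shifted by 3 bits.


0b11101110000001 >> 3 = 0b11101110000 = 1904

1904


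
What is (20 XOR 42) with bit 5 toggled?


Step 1: 20 ^ 42 = 62
Step 2: 62 ^ (1 << 5) = 62 ^ 32 = 30

30


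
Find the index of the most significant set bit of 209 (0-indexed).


0b11010001. Highest set bit at position 7

7


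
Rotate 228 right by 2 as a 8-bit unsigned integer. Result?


Rotate 0b11100100 right by 2 (8-bit) = 0b111001 = 57

57


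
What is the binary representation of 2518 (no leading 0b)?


2518 = 100111010110 in binary

100111010110


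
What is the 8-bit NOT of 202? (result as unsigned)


~0b11001010 = 0b110101 = 53 (8-bit unsigned)

53


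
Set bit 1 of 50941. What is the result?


50941 | (1 << 1) = 50941 | 2 = 50943

50943


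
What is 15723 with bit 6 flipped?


15723 ^ (1 << 6) = 15723 ^ 64 = 15659

15659


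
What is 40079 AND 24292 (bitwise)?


0b1001110010001111 & 0b101111011100100 = 0b1110010000100 = 7300

7300


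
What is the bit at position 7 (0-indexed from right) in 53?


0b110101, position 7 = 0

0


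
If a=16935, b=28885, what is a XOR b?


16935 ^ 28885 = 13042

13042


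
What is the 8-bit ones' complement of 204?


204 ^ 255 = 51

51


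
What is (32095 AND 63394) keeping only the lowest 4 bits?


Step 1: 32095 & 63394 = 29954
Step 2: 29954 & 15 = 2

2


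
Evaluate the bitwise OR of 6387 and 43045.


0b1100011110011 | 0b1010100000100101 = 0b1011100011110111 = 47351

47351


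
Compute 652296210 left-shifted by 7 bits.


0b100110111000010100000000010010 << 7 = 0b1001101110000101000000000100100000000 = 83493914880

83493914880


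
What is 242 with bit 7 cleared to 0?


242 & ~(1 << 7) = 114

114


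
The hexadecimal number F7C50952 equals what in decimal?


F7C50952 hex = 4156885330 decimal

4156885330


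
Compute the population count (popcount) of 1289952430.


0b1001100111000110001110010101110 has 16 set bits

16


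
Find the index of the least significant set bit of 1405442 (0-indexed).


0b101010111001000000010. Lowest set bit at position 1

1


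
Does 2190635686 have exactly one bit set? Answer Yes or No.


0b10000010100100100111001010100110. Multiple bits set => No

No


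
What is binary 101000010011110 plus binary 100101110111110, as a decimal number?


101000010011110 + 100101110111110 = 1001110001011100 = 40028

40028


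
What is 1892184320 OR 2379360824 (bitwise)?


0b1110000110010000111000100000000 | 0b10001101110100100010101000111000 = 0b11111101110110100111101100111000 = 4258954040

4258954040


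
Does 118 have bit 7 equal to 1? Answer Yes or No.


0b1110110, bit 7 = 0. No

No


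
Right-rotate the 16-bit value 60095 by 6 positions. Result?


Rotate 0b1110101010111111 right by 6 (16-bit) = 0b1111111110101010 = 65450

65450


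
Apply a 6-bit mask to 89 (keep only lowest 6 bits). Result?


89 & 63 = 25

25


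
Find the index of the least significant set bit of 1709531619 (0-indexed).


0b1100101111001010110000111100011. Lowest set bit at position 0

0


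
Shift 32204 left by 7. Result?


0b111110111001100 << 7 = 0b1111101110011000000000 = 4122112

4122112


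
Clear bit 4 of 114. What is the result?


114 & ~(1 << 4) = 98

98


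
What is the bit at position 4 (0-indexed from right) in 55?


0b110111, position 4 = 1

1


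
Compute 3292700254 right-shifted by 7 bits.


0b11000100010000101001111001011110 >> 7 = 0b1100010001000010100111100 = 25724220

25724220


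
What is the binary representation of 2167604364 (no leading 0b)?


2167604364 = 10000001001100110000010010001100 in binary

10000001001100110000010010001100


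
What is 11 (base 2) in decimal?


11 in decimal = 3

3


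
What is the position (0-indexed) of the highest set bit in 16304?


0b11111110110000. Highest set bit at position 13

13


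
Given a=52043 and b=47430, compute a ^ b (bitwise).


52043 ^ 47430 = 29197

29197


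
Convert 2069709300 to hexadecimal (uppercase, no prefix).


2069709300 = 7B5D41F4 hex

7B5D41F4


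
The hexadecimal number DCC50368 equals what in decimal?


DCC50368 hex = 3703898984 decimal

3703898984


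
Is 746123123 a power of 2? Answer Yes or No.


0b101100011110001110111101110011. Multiple bits set => No

No


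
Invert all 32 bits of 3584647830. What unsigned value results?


3584647830 ^ 4294967295 = 710319465

710319465


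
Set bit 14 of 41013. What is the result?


41013 | (1 << 14) = 41013 | 16384 = 57397

57397


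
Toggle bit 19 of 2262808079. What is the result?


2262808079 ^ (1 << 19) = 2262808079 ^ 524288 = 2262283791

2262283791


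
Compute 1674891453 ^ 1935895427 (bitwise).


0b1100011110101001101000010111101 ^ 0b1110011011000110110101110000011 = 0b10000101101111011101100111110 = 280476478

280476478


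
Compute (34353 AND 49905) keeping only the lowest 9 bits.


Step 1: 34353 & 49905 = 33329
Step 2: 33329 & 511 = 49

49


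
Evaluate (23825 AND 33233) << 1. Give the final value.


Step 1: 23825 & 33233 = 273
Step 2: 273 << 1 = 546

546


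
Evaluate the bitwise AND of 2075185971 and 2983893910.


0b1111011101100001101001100110011 & 0b10110001110110101001101110010110 = 0b110001100100001001001100010010 = 831558418

831558418


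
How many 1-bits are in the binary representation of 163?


0b10100011 has 4 set bits

4


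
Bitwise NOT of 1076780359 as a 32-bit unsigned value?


~0b1000000001011100101110101000111 = 0b10111111110100011010001010111000 = 3218186936 (32-bit unsigned)

3218186936


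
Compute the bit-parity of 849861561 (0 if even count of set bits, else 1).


0b110010101001111101101110111001 has 19 ones => parity 1

1


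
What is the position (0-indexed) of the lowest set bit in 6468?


0b1100101000100. Lowest set bit at position 2

2


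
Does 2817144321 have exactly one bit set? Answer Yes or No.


0b10100111111010100011011000000001. Multiple bits set => No

No


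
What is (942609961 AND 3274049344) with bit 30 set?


Step 1: 942609961 & 3274049344 = 2491904
Step 2: 2491904 | (1 << 30) = 2491904 | 1073741824 = 1076233728

1076233728


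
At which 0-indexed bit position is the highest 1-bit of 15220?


0b11101101110100. Highest set bit at position 13

13


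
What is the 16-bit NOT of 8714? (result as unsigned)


~0b10001000001010 = 0b1101110111110101 = 56821 (16-bit unsigned)

56821


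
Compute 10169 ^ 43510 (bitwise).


0b10011110111001 ^ 0b1010100111110110 = 0b1000111001001111 = 36431

36431


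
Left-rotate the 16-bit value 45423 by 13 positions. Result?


Rotate 0b1011000101101111 left by 13 (16-bit) = 0b1111011000101101 = 63021

63021


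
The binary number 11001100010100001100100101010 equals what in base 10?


11001100010100001100100101010 in decimal = 428480810

428480810


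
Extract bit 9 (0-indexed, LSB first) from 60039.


0b1110101010000111, position 9 = 1

1


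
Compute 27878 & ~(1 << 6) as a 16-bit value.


27878 & ~(1 << 6) = 27814

27814


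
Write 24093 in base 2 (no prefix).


24093 = 101111000011101 in binary

101111000011101


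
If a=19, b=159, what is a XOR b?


19 ^ 159 = 140

140


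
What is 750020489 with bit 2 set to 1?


750020489 | (1 << 2) = 750020489 | 4 = 750020493

750020493


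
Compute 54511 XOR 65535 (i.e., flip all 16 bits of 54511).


54511 ^ 65535 = 11024

11024


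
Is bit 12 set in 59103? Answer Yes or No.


0b1110011011011111, bit 12 = 0. No

No


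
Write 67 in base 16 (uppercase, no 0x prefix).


67 = 43 hex

43


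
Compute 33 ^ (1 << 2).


33 ^ (1 << 2) = 33 ^ 4 = 37

37


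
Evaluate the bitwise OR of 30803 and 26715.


0b111100001010011 | 0b110100001011011 = 0b111100001011011 = 30811

30811


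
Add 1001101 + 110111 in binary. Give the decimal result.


1001101 + 110111 = 10000100 = 132

132


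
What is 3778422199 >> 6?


0b11100001001101100010010110110111 >> 6 = 0b11100001001101100010010110 = 59037846

59037846


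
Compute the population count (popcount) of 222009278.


0b1101001110111001011110111110 has 19 set bits

19


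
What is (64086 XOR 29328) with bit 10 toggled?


Step 1: 64086 ^ 29328 = 35014
Step 2: 35014 ^ (1 << 10) = 35014 ^ 1024 = 36038

36038


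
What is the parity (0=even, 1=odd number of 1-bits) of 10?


0b1010 has 2 ones => parity 0

0


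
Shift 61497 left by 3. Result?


0b1111000000111001 << 3 = 0b1111000000111001000 = 491976

491976


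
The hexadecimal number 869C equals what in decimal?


869C hex = 34460 decimal

34460


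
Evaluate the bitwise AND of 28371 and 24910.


0b110111011010011 & 0b110000101001110 = 0b110000001000010 = 24642

24642


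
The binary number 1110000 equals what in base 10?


1110000 in decimal = 112

112


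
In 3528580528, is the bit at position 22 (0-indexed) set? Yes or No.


0b11010010010100011101110110110000, bit 22 = 1. Yes

Yes


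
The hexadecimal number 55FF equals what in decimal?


55FF hex = 22015 decimal

22015


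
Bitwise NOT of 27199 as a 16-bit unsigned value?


~0b110101000111111 = 0b1001010111000000 = 38336 (16-bit unsigned)

38336


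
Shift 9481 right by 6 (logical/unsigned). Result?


0b10010100001001 >> 6 = 0b10010100 = 148

148


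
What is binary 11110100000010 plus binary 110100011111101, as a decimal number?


11110100000010 + 110100011111101 = 1010010111111111 = 42495

42495


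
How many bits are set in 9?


0b1001 has 2 set bits

2


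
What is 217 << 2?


0b11011001 << 2 = 0b1101100100 = 868

868


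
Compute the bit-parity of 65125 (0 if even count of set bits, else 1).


0b1111111001100101 has 11 ones => parity 1

1


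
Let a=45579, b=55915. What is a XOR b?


45579 ^ 55915 = 26720

26720


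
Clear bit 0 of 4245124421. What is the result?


4245124421 & ~(1 << 0) = 4245124420

4245124420


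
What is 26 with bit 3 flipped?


26 ^ (1 << 3) = 26 ^ 8 = 18

18


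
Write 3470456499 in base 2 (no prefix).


3470456499 = 11001110110110101111011010110011 in binary

11001110110110101111011010110011


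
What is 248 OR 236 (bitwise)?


0b11111000 | 0b11101100 = 0b11111100 = 252

252


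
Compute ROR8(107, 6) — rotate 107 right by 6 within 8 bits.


Rotate 0b1101011 right by 6 (8-bit) = 0b10101101 = 173

173


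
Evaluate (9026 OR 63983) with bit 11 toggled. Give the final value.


Step 1: 9026 | 63983 = 64495
Step 2: 64495 ^ (1 << 11) = 64495 ^ 2048 = 62447

62447


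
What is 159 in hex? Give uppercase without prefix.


159 = 9F hex

9F


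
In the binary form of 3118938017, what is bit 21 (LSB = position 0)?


0b10111001111001110011011110100001, position 21 = 1

1


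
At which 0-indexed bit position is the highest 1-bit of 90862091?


0b101011010100111001000001011. Highest set bit at position 26

26


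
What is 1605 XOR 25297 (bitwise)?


0b11001000101 ^ 0b110001011010001 = 0b110010010010100 = 25748

25748


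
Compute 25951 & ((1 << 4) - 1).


25951 & 15 = 15

15


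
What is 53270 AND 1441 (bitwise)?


0b1101000000010110 & 0b10110100001 = 0b0 = 0

0


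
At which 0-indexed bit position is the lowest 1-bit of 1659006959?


0b1100010111000100110111111101111. Lowest set bit at position 0

0


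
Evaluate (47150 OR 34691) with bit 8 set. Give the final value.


Step 1: 47150 | 34691 = 49071
Step 2: 49071 | (1 << 8) = 49071 | 256 = 49071

49071


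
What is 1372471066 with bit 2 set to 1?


1372471066 | (1 << 2) = 1372471066 | 4 = 1372471070

1372471070


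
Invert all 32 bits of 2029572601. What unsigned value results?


2029572601 ^ 4294967295 = 2265394694

2265394694


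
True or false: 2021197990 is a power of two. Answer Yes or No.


0b1111000011110010000100010100110. Multiple bits set => No

No


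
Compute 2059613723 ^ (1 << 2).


2059613723 ^ (1 << 2) = 2059613723 ^ 4 = 2059613727

2059613727


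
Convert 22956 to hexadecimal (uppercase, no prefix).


22956 = 59AC hex

59AC


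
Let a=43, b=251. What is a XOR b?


43 ^ 251 = 208

208


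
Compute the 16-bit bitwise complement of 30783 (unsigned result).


~0b111100000111111 = 0b1000011111000000 = 34752 (16-bit unsigned)

34752


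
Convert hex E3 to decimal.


E3 hex = 227 decimal

227


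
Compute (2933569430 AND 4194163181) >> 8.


Step 1: 2933569430 & 4194163181 = 2832765316
Step 2: 2832765316 >> 8 = 11065489

11065489


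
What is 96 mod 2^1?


96 & 1 = 0

0


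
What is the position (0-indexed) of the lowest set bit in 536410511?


0b11111111110001111100110001111. Lowest set bit at position 0

0


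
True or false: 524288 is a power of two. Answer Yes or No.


0b10000000000000000000. Only one bit set => Yes

Yes


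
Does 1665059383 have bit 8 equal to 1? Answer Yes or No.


0b1100011001111101100101000110111, bit 8 = 0. No

No


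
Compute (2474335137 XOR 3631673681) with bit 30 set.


Step 1: 2474335137 ^ 3631673681 = 1259186928
Step 2: 1259186928 | (1 << 30) = 1259186928 | 1073741824 = 1259186928

1259186928


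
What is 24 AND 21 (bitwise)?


0b11000 & 0b10101 = 0b10000 = 16

16


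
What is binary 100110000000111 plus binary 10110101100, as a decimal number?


100110000000111 + 10110101100 = 101000110110011 = 20915

20915


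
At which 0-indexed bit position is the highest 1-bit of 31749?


0b111110000000101. Highest set bit at position 14

14


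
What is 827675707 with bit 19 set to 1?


827675707 | (1 << 19) = 827675707 | 524288 = 828199995

828199995


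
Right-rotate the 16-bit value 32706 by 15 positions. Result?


Rotate 0b111111111000010 right by 15 (16-bit) = 0b1111111110000100 = 65412

65412


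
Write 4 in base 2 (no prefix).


4 = 100 in binary

100


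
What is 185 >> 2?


0b10111001 >> 2 = 0b101110 = 46

46


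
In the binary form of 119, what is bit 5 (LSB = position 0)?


0b1110111, position 5 = 1

1


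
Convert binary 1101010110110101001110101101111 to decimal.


1101010110110101001110101101111 in decimal = 1792712047

1792712047


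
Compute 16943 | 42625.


0b100001000101111 | 0b1010011010000001 = 0b1110011010101111 = 59055

59055


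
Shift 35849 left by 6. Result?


0b1000110000001001 << 6 = 0b1000110000001001000000 = 2294336

2294336


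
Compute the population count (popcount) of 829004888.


0b110001011010011001110001011000 has 14 set bits

14


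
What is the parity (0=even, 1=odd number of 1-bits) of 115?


0b1110011 has 5 ones => parity 1

1


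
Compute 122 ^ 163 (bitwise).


0b1111010 ^ 0b10100011 = 0b11011001 = 217

217


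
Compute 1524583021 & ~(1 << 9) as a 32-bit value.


1524583021 & ~(1 << 9) = 1524582509

1524582509


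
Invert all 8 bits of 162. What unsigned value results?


162 ^ 255 = 93

93


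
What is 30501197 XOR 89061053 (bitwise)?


0b1110100010110100101001101 ^ 0b101010011101111011010111101 = 0b100100111111001111111110000 = 77570032

77570032


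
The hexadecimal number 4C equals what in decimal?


4C hex = 76 decimal

76


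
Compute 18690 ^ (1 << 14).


18690 ^ (1 << 14) = 18690 ^ 16384 = 2306

2306


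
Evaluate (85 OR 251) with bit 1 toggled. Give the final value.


Step 1: 85 | 251 = 255
Step 2: 255 ^ (1 << 1) = 255 ^ 2 = 253

253


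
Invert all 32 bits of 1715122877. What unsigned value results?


1715122877 ^ 4294967295 = 2579844418

2579844418


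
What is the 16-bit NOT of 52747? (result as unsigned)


~0b1100111000001011 = 0b11000111110100 = 12788 (16-bit unsigned)

12788


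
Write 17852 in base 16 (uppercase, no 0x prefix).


17852 = 45BC hex

45BC


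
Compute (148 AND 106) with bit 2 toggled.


Step 1: 148 & 106 = 0
Step 2: 0 ^ (1 << 2) = 0 ^ 4 = 4

4


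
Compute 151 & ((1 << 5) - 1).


151 & 31 = 23

23


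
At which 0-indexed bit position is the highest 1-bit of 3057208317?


0b10110110001110010100101111111101. Highest set bit at position 31

31


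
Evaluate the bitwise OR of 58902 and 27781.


0b1110011000010110 | 0b110110010000101 = 0b1110111010010111 = 61079

61079


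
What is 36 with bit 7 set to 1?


36 | (1 << 7) = 36 | 128 = 164

164


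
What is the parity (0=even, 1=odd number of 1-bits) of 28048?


0b110110110010000 has 7 ones => parity 1

1


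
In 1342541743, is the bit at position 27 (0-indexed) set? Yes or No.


0b1010000000001011000111110101111, bit 27 = 0. No

No


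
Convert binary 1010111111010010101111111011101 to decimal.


1010111111010010101111111011101 in decimal = 1474912221

1474912221


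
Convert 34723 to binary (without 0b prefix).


34723 = 1000011110100011 in binary

1000011110100011


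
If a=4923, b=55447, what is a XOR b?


4923 ^ 55447 = 52140

52140


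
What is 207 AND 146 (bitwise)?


0b11001111 & 0b10010010 = 0b10000010 = 130

130


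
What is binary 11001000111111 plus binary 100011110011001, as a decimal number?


11001000111111 + 100011110011001 = 111100111011000 = 31192

31192


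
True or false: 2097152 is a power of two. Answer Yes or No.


0b1000000000000000000000. Only one bit set => Yes

Yes


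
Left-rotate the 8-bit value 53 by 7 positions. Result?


Rotate 0b110101 left by 7 (8-bit) = 0b10011010 = 154

154


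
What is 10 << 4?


0b1010 << 4 = 0b10100000 = 160

160


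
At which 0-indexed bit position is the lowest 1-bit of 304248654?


0b10010001000100111011101001110. Lowest set bit at position 1

1


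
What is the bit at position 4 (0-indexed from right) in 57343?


0b1101111111111111, position 4 = 1

1


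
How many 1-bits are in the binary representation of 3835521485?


0b11100100100111010110100111001101 has 18 set bits

18


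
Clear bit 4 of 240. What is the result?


240 & ~(1 << 4) = 224

224


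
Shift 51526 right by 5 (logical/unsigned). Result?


0b1100100101000110 >> 5 = 0b11001001010 = 1610

1610


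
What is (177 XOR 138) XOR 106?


Step 1: 177 ^ 138 = 59
Step 2: 59 ^ 106 = 81

81


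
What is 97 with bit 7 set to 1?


97 | (1 << 7) = 97 | 128 = 225

225


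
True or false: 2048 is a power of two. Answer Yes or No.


0b100000000000. Only one bit set => Yes

Yes


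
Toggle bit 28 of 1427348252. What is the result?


1427348252 ^ (1 << 28) = 1427348252 ^ 268435456 = 1158912796

1158912796


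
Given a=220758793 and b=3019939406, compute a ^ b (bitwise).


220758793 ^ 3019939406 = 3106413895

3106413895


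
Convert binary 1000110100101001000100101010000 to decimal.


1000110100101001000100101010000 in decimal = 1184139600

1184139600


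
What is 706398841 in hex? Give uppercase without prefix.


706398841 = 2A1ACA79 hex

2A1ACA79


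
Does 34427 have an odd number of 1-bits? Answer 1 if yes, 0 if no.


0b1000011001111011 has 9 ones => parity 1

1


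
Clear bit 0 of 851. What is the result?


851 & ~(1 << 0) = 850

850


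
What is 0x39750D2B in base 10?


39750D2B hex = 963972395 decimal

963972395


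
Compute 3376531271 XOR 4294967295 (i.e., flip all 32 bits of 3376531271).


3376531271 ^ 4294967295 = 918436024

918436024


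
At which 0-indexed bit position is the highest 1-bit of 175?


0b10101111. Highest set bit at position 7

7


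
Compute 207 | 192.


0b11001111 | 0b11000000 = 0b11001111 = 207

207


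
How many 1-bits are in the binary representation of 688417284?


0b101001000010000110101000000100 has 9 set bits

9


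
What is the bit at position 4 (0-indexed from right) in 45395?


0b1011000101010011, position 4 = 1

1


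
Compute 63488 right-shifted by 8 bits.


0b1111100000000000 >> 8 = 0b11111000 = 248

248


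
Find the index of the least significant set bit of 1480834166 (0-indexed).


0b1011000010000111011110001110110. Lowest set bit at position 1

1


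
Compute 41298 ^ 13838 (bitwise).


0b1010000101010010 ^ 0b11011000001110 = 0b1001011101011100 = 38748

38748


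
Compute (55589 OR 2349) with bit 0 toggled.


Step 1: 55589 | 2349 = 55597
Step 2: 55597 ^ (1 << 0) = 55597 ^ 1 = 55596

55596


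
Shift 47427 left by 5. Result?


0b1011100101000011 << 5 = 0b101110010100001100000 = 1517664

1517664


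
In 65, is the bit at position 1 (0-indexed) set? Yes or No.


0b1000001, bit 1 = 0. No

No


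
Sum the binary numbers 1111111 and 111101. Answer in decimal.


1111111 + 111101 = 10111100 = 188

188


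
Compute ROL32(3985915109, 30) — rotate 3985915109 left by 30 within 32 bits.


Rotate 0b11101101100101000011110011100101 left by 30 (32-bit) = 0b1111011011001010000111100111001 = 2070220601

2070220601


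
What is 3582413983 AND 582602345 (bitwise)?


0b11010101100001110100110010011111 & 0b100010101110011100111001101001 = 0b100000010100110000001001 = 8473609

8473609


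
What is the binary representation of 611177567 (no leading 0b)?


611177567 = 100100011011011101010001011111 in binary

100100011011011101010001011111


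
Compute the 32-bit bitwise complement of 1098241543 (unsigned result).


~0b1000001011101011101011000000111 = 0b10111110100010100010100111111000 = 3196725752 (32-bit unsigned)

3196725752


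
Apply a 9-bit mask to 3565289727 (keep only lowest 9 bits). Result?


3565289727 & 511 = 255

255


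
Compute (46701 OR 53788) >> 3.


Step 1: 46701 | 53788 = 63101
Step 2: 63101 >> 3 = 7887

7887


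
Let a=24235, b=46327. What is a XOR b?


24235 ^ 46327 = 59996

59996


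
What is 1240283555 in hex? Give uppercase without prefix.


1240283555 = 49ED39A3 hex

49ED39A3


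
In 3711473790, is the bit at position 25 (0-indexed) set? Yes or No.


0b11011101001110001001100001111110, bit 25 = 0. No

No


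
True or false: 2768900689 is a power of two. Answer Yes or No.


0b10100101000010100001001001010001. Multiple bits set => No

No


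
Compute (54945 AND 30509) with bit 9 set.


Step 1: 54945 & 30509 = 22049
Step 2: 22049 | (1 << 9) = 22049 | 512 = 22049

22049


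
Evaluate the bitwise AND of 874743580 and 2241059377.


0b110100001000111000011100011100 & 0b10000101100100111101101000110001 = 0b100000000111000001000010000 = 67338768

67338768


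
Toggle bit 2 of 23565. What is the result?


23565 ^ (1 << 2) = 23565 ^ 4 = 23561

23561


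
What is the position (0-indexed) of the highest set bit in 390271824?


0b10111010000110001001101010000. Highest set bit at position 28

28


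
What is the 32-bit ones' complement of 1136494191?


1136494191 ^ 4294967295 = 3158473104

3158473104


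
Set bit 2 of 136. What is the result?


136 | (1 << 2) = 136 | 4 = 140

140


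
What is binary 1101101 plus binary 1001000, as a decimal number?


1101101 + 1001000 = 10110101 = 181

181


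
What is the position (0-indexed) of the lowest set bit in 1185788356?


0b1000110101011011011000111000100. Lowest set bit at position 2

2


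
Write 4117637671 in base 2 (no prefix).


4117637671 = 11110101011011100010101000100111 in binary

11110101011011100010101000100111


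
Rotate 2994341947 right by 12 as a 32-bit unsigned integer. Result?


Rotate 0b10110010011110100000100000111011 right by 12 (32-bit) = 0b10000011101110110010011110100000 = 2210080672

2210080672


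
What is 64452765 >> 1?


0b11110101110111100010011101 >> 1 = 0b1111010111011110001001110 = 32226382

32226382


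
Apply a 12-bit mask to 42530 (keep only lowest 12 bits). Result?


42530 & 4095 = 1570

1570


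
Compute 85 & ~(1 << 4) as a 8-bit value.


85 & ~(1 << 4) = 69

69


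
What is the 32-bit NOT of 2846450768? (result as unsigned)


~0b10101001101010010110010001010000 = 0b1010110010101101001101110101111 = 1448516527 (32-bit unsigned)

1448516527


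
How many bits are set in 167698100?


0b1001111111101101111010110100 has 19 set bits

19


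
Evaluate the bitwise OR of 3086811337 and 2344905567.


0b10110111111111010000000011001001 | 0b10001011110001000110101101011111 = 0b10111111111111010110101111011111 = 3221056479

3221056479


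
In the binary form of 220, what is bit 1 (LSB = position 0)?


0b11011100, position 1 = 0

0


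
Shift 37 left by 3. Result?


0b100101 << 3 = 0b100101000 = 296

296


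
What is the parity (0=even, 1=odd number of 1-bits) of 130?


0b10000010 has 2 ones => parity 0

0


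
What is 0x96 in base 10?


96 hex = 150 decimal

150


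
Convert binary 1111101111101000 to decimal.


1111101111101000 in decimal = 64488

64488


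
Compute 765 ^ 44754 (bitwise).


0b1011111101 ^ 0b1010111011010010 = 0b1010110000101111 = 44079

44079


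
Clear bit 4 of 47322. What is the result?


47322 & ~(1 << 4) = 47306

47306


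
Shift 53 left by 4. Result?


0b110101 << 4 = 0b1101010000 = 848

848


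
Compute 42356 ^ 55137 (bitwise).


0b1010010101110100 ^ 0b1101011101100001 = 0b111001000010101 = 29205

29205


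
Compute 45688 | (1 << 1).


45688 | (1 << 1) = 45688 | 2 = 45690

45690


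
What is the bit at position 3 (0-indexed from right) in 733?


0b1011011101, position 3 = 1

1


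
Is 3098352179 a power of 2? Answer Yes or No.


0b10111000101011010001101000110011. Multiple bits set => No

No


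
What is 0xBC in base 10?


BC hex = 188 decimal

188


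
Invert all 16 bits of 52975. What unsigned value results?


52975 ^ 65535 = 12560

12560


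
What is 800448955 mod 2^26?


800448955 & 67108863 = 62251451

62251451


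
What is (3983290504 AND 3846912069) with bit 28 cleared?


Step 1: 3983290504 & 3846912069 = 3846713344
Step 2: 3846713344 & ~(1 << 28) = 3846713344

3846713344


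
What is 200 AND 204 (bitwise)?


0b11001000 & 0b11001100 = 0b11001000 = 200

200


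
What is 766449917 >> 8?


0b101101101011110001100011111101 >> 8 = 0b1011011010111100011000 = 2993944

2993944


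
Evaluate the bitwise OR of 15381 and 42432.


0b11110000010101 | 0b1010010111000000 = 0b1011110111010101 = 48597

48597


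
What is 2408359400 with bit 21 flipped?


2408359400 ^ (1 << 21) = 2408359400 ^ 2097152 = 2410456552

2410456552


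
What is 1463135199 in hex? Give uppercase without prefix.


1463135199 = 5735ABDF hex

5735ABDF


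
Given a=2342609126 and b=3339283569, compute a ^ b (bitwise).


2342609126 ^ 3339283569 = 1286081687

1286081687


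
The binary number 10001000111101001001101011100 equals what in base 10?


10001000111101001001101011100 in decimal = 287216476

287216476


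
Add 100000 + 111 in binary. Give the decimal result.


100000 + 111 = 100111 = 39

39


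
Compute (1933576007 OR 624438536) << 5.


Step 1: 1933576007 | 624438536 = 2004365135
Step 2: 2004365135 << 5 = 64139684320

64139684320


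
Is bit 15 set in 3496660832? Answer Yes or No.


0b11010000011010101100111101100000, bit 15 = 1. Yes

Yes


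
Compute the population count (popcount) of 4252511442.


0b11111101011110000010110011010010 has 18 set bits

18


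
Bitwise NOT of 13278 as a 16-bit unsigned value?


~0b11001111011110 = 0b1100110000100001 = 52257 (16-bit unsigned)

52257


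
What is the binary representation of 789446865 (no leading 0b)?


789446865 = 101111000011100000000011010001 in binary

101111000011100000000011010001


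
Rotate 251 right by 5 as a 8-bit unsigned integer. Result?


Rotate 0b11111011 right by 5 (8-bit) = 0b11011111 = 223

223


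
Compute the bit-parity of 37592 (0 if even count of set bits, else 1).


0b1001001011011000 has 7 ones => parity 1

1


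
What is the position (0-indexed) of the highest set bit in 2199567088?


0b10000011000110101011101011110000. Highest set bit at position 31

31


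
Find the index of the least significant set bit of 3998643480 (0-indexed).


0b11101110010101100111010100011000. Lowest set bit at position 3

3


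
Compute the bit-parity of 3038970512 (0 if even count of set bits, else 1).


0b10110101001000110000001010010000 has 11 ones => parity 1

1


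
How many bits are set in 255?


0b11111111 has 8 set bits

8


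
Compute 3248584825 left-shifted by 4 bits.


0b11000001101000010111100001111001 << 4 = 0b110000011010000101111000011110010000 = 51977357200

51977357200


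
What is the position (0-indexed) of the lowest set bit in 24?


0b11000. Lowest set bit at position 3

3


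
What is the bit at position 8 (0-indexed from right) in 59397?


0b1110100000000101, position 8 = 0

0


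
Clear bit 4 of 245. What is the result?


245 & ~(1 << 4) = 229

229


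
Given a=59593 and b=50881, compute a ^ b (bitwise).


59593 ^ 50881 = 11784

11784


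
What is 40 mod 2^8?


40 & 255 = 40

40


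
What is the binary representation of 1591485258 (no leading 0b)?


1591485258 = 1011110110111000010001101001010 in binary

1011110110111000010001101001010


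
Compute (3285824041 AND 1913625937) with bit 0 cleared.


Step 1: 3285824041 & 1913625937 = 1107922945
Step 2: 1107922945 & ~(1 << 0) = 1107922944

1107922944


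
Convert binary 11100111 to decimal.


11100111 in decimal = 231

231


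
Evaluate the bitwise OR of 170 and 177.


0b10101010 | 0b10110001 = 0b10111011 = 187

187


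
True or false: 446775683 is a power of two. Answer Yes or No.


0b11010101000010100000110000011. Multiple bits set => No

No


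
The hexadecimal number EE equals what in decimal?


EE hex = 238 decimal

238


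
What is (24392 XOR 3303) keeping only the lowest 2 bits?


Step 1: 24392 ^ 3303 = 21423
Step 2: 21423 & 3 = 3

3


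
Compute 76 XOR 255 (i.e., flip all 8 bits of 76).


76 ^ 255 = 179

179


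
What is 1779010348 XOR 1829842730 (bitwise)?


0b1101010000010011000101100101100 ^ 0b1101101000100010010111100101010 = 0b111000110001010010000000110 = 119055366

119055366


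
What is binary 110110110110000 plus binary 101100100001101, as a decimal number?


110110110110000 + 101100100001101 = 1100011010111101 = 50877

50877


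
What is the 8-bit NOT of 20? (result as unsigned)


~0b10100 = 0b11101011 = 235 (8-bit unsigned)

235


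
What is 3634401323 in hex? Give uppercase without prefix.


3634401323 = D8A0902B hex

D8A0902B


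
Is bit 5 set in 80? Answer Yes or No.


0b1010000, bit 5 = 0. No

No


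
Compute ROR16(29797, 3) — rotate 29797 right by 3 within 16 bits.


Rotate 0b111010001100101 right by 3 (16-bit) = 0b1010111010001100 = 44684

44684


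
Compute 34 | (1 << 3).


34 | (1 << 3) = 34 | 8 = 42

42


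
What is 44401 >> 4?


0b1010110101110001 >> 4 = 0b101011010111 = 2775

2775


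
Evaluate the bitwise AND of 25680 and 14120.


0b110010001010000 & 0b11011100101000 = 0b10010000000000 = 9216

9216


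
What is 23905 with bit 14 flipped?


23905 ^ (1 << 14) = 23905 ^ 16384 = 7521

7521


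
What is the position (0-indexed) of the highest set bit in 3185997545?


0b10111101111001100111011011101001. Highest set bit at position 31

31


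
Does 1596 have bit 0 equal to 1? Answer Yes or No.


0b11000111100, bit 0 = 0. No

No


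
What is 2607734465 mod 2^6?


2607734465 & 63 = 1

1


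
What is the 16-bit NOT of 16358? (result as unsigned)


~0b11111111100110 = 0b1100000000011001 = 49177 (16-bit unsigned)

49177


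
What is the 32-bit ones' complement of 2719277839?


2719277839 ^ 4294967295 = 1575689456

1575689456


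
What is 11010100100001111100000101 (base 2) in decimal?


11010100100001111100000101 in decimal = 55713541

55713541


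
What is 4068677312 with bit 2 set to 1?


4068677312 | (1 << 2) = 4068677312 | 4 = 4068677316

4068677316


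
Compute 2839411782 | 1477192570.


0b10101001001111011111110001000110 | 0b1011000000011000010101101111010 = 0b11111001001111011111111101111110 = 4181589886

4181589886


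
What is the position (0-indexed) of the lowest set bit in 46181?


0b1011010001100101. Lowest set bit at position 0

0


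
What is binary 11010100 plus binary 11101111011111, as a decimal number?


11010100 + 11101111011111 = 11110010110011 = 15539

15539


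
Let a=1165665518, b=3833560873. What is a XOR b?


1165665518 ^ 3833560873 = 2701515719

2701515719


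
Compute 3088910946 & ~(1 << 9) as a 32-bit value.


3088910946 & ~(1 << 9) = 3088910434

3088910434


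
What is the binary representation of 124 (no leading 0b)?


124 = 1111100 in binary

1111100


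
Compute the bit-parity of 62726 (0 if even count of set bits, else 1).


0b1111010100000110 has 8 ones => parity 0

0


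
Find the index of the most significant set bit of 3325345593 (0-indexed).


0b11000110001101001011111100111001. Highest set bit at position 31

31


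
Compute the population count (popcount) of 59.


0b111011 has 5 set bits

5


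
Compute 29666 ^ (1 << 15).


29666 ^ (1 << 15) = 29666 ^ 32768 = 62434

62434


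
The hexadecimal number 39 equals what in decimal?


39 hex = 57 decimal

57


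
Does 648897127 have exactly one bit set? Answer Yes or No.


0b100110101011010110001001100111. Multiple bits set => No

No


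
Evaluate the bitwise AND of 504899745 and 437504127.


0b11110000110000010100010100001 & 0b11010000100111100100001111111 = 0b11010000100000000100000100001 = 437258273

437258273


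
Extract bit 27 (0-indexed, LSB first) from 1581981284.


0b1011110010010110001111001100100, position 27 = 1

1


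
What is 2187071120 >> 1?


0b10000010010111000000111010010000 >> 1 = 0b1000001001011100000011101001000 = 1093535560

1093535560


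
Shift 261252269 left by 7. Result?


0b1111100100100110010010101101 << 7 = 0b11111001001001100100101011010000000 = 33440290432

33440290432


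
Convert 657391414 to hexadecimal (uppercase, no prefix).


657391414 = 272EFF36 hex

272EFF36


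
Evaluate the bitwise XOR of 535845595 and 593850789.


0b11111111100000101101011011011 ^ 0b100011011001010111000110100101 = 0b111100100101010010101101111110 = 1016408958

1016408958


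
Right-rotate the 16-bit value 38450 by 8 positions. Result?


Rotate 0b1001011000110010 right by 8 (16-bit) = 0b11001010010110 = 12950

12950


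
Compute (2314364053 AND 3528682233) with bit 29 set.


Step 1: 2314364053 & 3528682233 = 2152882321
Step 2: 2152882321 | (1 << 29) = 2152882321 | 536870912 = 2689753233

2689753233


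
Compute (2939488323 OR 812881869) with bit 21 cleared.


Step 1: 2939488323 | 812881869 = 3212287951
Step 2: 3212287951 & ~(1 << 21) = 3210190799

3210190799


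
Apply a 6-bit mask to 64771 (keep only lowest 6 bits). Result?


64771 & 63 = 3

3


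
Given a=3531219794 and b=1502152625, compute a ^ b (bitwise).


3531219794 ^ 1502152625 = 2347967715

2347967715


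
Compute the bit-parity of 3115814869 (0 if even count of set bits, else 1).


0b10111001101101111000111111010101 has 21 ones => parity 1

1


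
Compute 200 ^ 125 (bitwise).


0b11001000 ^ 0b1111101 = 0b10110101 = 181

181


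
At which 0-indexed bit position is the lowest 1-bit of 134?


0b10000110. Lowest set bit at position 1

1


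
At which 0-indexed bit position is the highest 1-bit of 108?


0b1101100. Highest set bit at position 6

6


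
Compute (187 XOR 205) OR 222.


Step 1: 187 ^ 205 = 118
Step 2: 118 | 222 = 254

254


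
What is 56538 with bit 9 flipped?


56538 ^ (1 << 9) = 56538 ^ 512 = 57050

57050


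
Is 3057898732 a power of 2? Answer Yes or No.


0b10110110010000111101010011101100. Multiple bits set => No

No


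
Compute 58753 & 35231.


0b1110010110000001 & 0b1000100110011111 = 0b1000000110000001 = 33153

33153


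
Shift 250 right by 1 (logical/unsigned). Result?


0b11111010 >> 1 = 0b1111101 = 125

125


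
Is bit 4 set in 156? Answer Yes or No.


0b10011100, bit 4 = 1. Yes

Yes


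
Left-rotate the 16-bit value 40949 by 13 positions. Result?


Rotate 0b1001111111110101 left by 13 (16-bit) = 0b1011001111111110 = 46078

46078


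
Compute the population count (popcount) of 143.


0b10001111 has 5 set bits

5


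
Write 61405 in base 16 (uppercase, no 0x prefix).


61405 = EFDD hex

EFDD


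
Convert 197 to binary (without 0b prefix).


197 = 11000101 in binary

11000101


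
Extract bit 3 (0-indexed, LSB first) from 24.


0b11000, position 3 = 1

1


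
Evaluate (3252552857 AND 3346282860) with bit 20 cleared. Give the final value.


Step 1: 3252552857 & 3346282860 = 3243507720
Step 2: 3243507720 & ~(1 << 20) = 3242459144

3242459144


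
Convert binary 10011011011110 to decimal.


10011011011110 in decimal = 9950

9950


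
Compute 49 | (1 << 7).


49 | (1 << 7) = 49 | 128 = 177

177


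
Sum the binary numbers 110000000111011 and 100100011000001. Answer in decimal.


110000000111011 + 100100011000001 = 1010100011111100 = 43260

43260


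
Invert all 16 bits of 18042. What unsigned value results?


18042 ^ 65535 = 47493

47493


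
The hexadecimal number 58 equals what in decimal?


58 hex = 88 decimal

88


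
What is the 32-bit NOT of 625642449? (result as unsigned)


~0b100101010010101000101111010001 = 0b11011010101101010111010000101110 = 3669324846 (32-bit unsigned)

3669324846


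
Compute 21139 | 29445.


0b101001010010011 | 0b111001100000101 = 0b111001110010111 = 29591

29591


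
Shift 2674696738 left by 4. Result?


0b10011111011011001010001000100010 << 4 = 0b100111110110110010100010001000100000 = 42795147808

42795147808


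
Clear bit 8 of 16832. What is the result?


16832 & ~(1 << 8) = 16576

16576


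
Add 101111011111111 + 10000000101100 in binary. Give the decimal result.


101111011111111 + 10000000101100 = 111111100101011 = 32555

32555


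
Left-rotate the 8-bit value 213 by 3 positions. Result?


Rotate 0b11010101 left by 3 (8-bit) = 0b10101110 = 174

174
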